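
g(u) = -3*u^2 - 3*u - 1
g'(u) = -6*u - 3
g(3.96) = -59.92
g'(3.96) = -26.76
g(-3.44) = -26.18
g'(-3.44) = 17.64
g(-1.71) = -4.64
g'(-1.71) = 7.26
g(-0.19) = -0.54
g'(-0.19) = -1.86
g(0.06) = -1.19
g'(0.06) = -3.36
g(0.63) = -4.08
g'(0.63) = -6.78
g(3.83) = -56.50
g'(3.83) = -25.98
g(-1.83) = -5.56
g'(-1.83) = 7.98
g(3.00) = -37.00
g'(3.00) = -21.00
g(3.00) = -37.00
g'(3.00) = -21.00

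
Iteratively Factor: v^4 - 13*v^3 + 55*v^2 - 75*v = (v - 5)*(v^3 - 8*v^2 + 15*v) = v*(v - 5)*(v^2 - 8*v + 15) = v*(v - 5)*(v - 3)*(v - 5)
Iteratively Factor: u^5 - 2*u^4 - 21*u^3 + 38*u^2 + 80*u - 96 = (u + 2)*(u^4 - 4*u^3 - 13*u^2 + 64*u - 48) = (u - 1)*(u + 2)*(u^3 - 3*u^2 - 16*u + 48) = (u - 1)*(u + 2)*(u + 4)*(u^2 - 7*u + 12) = (u - 4)*(u - 1)*(u + 2)*(u + 4)*(u - 3)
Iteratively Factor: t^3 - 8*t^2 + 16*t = (t - 4)*(t^2 - 4*t) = t*(t - 4)*(t - 4)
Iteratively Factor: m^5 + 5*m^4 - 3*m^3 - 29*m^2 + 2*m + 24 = (m + 3)*(m^4 + 2*m^3 - 9*m^2 - 2*m + 8) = (m + 3)*(m + 4)*(m^3 - 2*m^2 - m + 2) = (m - 2)*(m + 3)*(m + 4)*(m^2 - 1) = (m - 2)*(m + 1)*(m + 3)*(m + 4)*(m - 1)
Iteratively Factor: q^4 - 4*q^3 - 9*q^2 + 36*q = (q - 3)*(q^3 - q^2 - 12*q) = (q - 3)*(q + 3)*(q^2 - 4*q) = q*(q - 3)*(q + 3)*(q - 4)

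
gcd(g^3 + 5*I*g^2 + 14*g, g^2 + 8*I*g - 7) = g + 7*I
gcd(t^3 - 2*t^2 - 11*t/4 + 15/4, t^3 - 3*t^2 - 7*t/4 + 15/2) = t^2 - t - 15/4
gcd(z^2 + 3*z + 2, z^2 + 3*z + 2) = z^2 + 3*z + 2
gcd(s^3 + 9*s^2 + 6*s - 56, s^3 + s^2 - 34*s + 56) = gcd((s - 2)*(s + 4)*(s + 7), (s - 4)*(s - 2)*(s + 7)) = s^2 + 5*s - 14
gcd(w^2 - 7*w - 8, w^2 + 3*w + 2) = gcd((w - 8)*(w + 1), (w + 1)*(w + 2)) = w + 1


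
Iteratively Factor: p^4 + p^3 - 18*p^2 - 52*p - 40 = (p + 2)*(p^3 - p^2 - 16*p - 20) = (p + 2)^2*(p^2 - 3*p - 10) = (p - 5)*(p + 2)^2*(p + 2)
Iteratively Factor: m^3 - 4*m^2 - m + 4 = (m + 1)*(m^2 - 5*m + 4) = (m - 4)*(m + 1)*(m - 1)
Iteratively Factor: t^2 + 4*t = (t + 4)*(t)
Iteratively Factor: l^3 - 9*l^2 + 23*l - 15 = (l - 3)*(l^2 - 6*l + 5) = (l - 5)*(l - 3)*(l - 1)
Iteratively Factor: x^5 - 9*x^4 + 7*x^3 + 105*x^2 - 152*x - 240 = (x - 4)*(x^4 - 5*x^3 - 13*x^2 + 53*x + 60) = (x - 5)*(x - 4)*(x^3 - 13*x - 12) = (x - 5)*(x - 4)^2*(x^2 + 4*x + 3) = (x - 5)*(x - 4)^2*(x + 1)*(x + 3)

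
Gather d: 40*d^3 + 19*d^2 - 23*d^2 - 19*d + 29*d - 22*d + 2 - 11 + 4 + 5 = 40*d^3 - 4*d^2 - 12*d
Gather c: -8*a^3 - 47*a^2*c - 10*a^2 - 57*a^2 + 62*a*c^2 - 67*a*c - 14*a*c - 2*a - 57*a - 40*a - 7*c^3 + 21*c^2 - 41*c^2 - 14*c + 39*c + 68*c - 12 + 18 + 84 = -8*a^3 - 67*a^2 - 99*a - 7*c^3 + c^2*(62*a - 20) + c*(-47*a^2 - 81*a + 93) + 90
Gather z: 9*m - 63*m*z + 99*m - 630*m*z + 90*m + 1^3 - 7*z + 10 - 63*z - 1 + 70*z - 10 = -693*m*z + 198*m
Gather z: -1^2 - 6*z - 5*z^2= -5*z^2 - 6*z - 1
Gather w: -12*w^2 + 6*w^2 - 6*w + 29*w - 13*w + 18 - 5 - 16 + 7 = -6*w^2 + 10*w + 4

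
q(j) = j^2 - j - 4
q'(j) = 2*j - 1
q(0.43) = -4.25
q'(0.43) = -0.14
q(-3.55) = 12.15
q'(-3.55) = -8.10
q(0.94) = -4.06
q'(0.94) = 0.88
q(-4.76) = 23.42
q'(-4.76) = -10.52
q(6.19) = 28.13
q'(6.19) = 11.38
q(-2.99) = 7.93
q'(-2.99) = -6.98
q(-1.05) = -1.85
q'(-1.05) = -3.10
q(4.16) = 9.15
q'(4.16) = 7.32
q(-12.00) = 152.00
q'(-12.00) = -25.00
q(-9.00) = 86.00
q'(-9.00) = -19.00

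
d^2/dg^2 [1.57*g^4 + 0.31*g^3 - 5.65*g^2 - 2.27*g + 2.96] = 18.84*g^2 + 1.86*g - 11.3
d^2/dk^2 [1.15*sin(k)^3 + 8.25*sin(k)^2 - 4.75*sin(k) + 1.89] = 3.8875*sin(k) + 2.5875*sin(3*k) + 16.5*cos(2*k)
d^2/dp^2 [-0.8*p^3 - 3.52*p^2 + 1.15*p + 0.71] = -4.8*p - 7.04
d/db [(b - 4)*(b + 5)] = 2*b + 1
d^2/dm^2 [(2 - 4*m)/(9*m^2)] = 4*(3 - 2*m)/(9*m^4)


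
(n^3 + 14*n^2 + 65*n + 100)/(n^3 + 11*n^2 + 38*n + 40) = (n + 5)/(n + 2)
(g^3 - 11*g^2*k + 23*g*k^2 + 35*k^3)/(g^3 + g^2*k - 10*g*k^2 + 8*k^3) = (g^3 - 11*g^2*k + 23*g*k^2 + 35*k^3)/(g^3 + g^2*k - 10*g*k^2 + 8*k^3)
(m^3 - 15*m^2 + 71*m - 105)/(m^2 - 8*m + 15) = m - 7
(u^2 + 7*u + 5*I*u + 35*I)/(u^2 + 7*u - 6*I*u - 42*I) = (u + 5*I)/(u - 6*I)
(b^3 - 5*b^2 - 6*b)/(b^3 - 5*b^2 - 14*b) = (-b^2 + 5*b + 6)/(-b^2 + 5*b + 14)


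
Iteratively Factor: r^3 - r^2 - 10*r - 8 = (r - 4)*(r^2 + 3*r + 2) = (r - 4)*(r + 2)*(r + 1)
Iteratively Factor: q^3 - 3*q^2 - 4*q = (q - 4)*(q^2 + q) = q*(q - 4)*(q + 1)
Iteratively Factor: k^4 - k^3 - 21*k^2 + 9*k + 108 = (k + 3)*(k^3 - 4*k^2 - 9*k + 36) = (k - 3)*(k + 3)*(k^2 - k - 12) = (k - 3)*(k + 3)^2*(k - 4)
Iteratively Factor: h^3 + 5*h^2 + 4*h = (h)*(h^2 + 5*h + 4) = h*(h + 4)*(h + 1)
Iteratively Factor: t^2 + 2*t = (t + 2)*(t)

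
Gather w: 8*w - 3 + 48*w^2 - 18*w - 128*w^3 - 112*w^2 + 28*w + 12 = -128*w^3 - 64*w^2 + 18*w + 9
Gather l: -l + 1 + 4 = 5 - l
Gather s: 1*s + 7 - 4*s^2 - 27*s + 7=-4*s^2 - 26*s + 14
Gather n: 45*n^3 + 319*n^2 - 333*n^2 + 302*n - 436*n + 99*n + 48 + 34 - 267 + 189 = 45*n^3 - 14*n^2 - 35*n + 4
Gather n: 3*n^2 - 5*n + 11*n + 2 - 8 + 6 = 3*n^2 + 6*n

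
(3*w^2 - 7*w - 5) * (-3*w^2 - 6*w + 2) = -9*w^4 + 3*w^3 + 63*w^2 + 16*w - 10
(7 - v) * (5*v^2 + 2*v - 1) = -5*v^3 + 33*v^2 + 15*v - 7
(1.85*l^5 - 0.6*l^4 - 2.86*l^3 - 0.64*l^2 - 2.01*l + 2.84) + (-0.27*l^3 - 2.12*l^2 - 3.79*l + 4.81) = 1.85*l^5 - 0.6*l^4 - 3.13*l^3 - 2.76*l^2 - 5.8*l + 7.65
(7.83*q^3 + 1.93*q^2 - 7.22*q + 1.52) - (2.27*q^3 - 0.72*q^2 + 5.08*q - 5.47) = 5.56*q^3 + 2.65*q^2 - 12.3*q + 6.99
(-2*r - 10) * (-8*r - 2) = 16*r^2 + 84*r + 20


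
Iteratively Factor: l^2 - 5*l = (l - 5)*(l)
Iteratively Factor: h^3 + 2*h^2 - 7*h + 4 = (h - 1)*(h^2 + 3*h - 4) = (h - 1)*(h + 4)*(h - 1)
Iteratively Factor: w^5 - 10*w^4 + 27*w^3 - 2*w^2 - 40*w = (w + 1)*(w^4 - 11*w^3 + 38*w^2 - 40*w) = w*(w + 1)*(w^3 - 11*w^2 + 38*w - 40) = w*(w - 4)*(w + 1)*(w^2 - 7*w + 10) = w*(w - 4)*(w - 2)*(w + 1)*(w - 5)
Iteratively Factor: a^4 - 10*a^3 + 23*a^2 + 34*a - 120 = (a + 2)*(a^3 - 12*a^2 + 47*a - 60) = (a - 5)*(a + 2)*(a^2 - 7*a + 12) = (a - 5)*(a - 3)*(a + 2)*(a - 4)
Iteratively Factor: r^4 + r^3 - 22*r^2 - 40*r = (r - 5)*(r^3 + 6*r^2 + 8*r) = r*(r - 5)*(r^2 + 6*r + 8) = r*(r - 5)*(r + 2)*(r + 4)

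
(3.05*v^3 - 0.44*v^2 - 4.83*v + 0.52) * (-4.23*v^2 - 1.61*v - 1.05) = -12.9015*v^5 - 3.0493*v^4 + 17.9368*v^3 + 6.0387*v^2 + 4.2343*v - 0.546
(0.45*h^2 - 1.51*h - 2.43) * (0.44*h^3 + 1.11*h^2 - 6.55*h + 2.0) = 0.198*h^5 - 0.1649*h^4 - 5.6928*h^3 + 8.0932*h^2 + 12.8965*h - 4.86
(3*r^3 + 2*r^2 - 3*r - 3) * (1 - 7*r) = -21*r^4 - 11*r^3 + 23*r^2 + 18*r - 3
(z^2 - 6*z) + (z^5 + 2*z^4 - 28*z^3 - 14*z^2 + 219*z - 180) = z^5 + 2*z^4 - 28*z^3 - 13*z^2 + 213*z - 180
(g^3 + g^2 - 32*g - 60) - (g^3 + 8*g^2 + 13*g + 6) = -7*g^2 - 45*g - 66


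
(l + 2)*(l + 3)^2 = l^3 + 8*l^2 + 21*l + 18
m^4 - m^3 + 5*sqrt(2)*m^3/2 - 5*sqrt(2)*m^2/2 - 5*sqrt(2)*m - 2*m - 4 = (m - 2)*(m + 1)*(m + sqrt(2)/2)*(m + 2*sqrt(2))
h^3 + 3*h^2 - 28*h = h*(h - 4)*(h + 7)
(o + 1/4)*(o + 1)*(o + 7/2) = o^3 + 19*o^2/4 + 37*o/8 + 7/8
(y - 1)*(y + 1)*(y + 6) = y^3 + 6*y^2 - y - 6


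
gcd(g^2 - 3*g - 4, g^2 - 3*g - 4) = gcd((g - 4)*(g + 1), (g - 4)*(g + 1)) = g^2 - 3*g - 4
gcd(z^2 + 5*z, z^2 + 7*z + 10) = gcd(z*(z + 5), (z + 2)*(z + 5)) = z + 5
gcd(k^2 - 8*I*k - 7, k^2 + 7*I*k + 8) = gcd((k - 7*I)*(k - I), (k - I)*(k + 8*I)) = k - I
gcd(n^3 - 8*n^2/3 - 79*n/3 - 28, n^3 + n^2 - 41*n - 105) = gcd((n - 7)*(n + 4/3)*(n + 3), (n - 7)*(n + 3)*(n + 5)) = n^2 - 4*n - 21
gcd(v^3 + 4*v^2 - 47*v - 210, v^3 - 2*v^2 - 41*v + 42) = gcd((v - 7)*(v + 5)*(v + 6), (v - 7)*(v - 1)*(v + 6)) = v^2 - v - 42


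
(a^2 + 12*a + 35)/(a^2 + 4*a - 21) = (a + 5)/(a - 3)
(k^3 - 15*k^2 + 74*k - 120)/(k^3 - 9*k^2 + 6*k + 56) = (k^2 - 11*k + 30)/(k^2 - 5*k - 14)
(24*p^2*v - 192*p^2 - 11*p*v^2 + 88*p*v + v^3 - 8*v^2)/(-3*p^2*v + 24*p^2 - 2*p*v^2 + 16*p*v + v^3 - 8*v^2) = (-8*p + v)/(p + v)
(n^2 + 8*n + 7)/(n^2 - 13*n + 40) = (n^2 + 8*n + 7)/(n^2 - 13*n + 40)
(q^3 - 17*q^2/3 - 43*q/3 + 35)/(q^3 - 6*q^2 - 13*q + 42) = (q - 5/3)/(q - 2)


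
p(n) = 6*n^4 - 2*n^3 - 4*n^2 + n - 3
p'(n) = 24*n^3 - 6*n^2 - 8*n + 1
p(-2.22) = 142.68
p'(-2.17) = -255.13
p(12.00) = 120393.00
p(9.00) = 37590.00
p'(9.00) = 16939.00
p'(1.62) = 74.33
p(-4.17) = 1882.54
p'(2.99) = 564.98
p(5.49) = 5001.55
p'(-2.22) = -273.40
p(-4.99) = 3861.00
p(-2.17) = 129.47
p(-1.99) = 89.03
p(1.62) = 20.94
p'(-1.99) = -195.97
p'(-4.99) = -3090.52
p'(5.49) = 3747.50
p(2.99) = 390.32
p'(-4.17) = -1810.25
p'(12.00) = 40513.00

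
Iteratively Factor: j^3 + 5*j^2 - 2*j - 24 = (j + 4)*(j^2 + j - 6) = (j + 3)*(j + 4)*(j - 2)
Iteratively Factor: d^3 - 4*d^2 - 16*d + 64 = (d - 4)*(d^2 - 16) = (d - 4)*(d + 4)*(d - 4)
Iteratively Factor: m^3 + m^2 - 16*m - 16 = (m + 1)*(m^2 - 16) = (m + 1)*(m + 4)*(m - 4)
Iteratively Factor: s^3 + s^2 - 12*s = (s - 3)*(s^2 + 4*s) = (s - 3)*(s + 4)*(s)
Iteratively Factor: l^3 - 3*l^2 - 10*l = (l - 5)*(l^2 + 2*l) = (l - 5)*(l + 2)*(l)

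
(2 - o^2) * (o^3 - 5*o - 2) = -o^5 + 7*o^3 + 2*o^2 - 10*o - 4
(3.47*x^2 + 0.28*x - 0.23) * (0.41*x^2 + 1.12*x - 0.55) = 1.4227*x^4 + 4.0012*x^3 - 1.6892*x^2 - 0.4116*x + 0.1265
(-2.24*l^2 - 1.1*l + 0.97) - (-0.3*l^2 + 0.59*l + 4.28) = -1.94*l^2 - 1.69*l - 3.31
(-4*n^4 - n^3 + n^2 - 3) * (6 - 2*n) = 8*n^5 - 22*n^4 - 8*n^3 + 6*n^2 + 6*n - 18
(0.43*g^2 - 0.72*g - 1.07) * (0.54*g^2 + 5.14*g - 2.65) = 0.2322*g^4 + 1.8214*g^3 - 5.4181*g^2 - 3.5918*g + 2.8355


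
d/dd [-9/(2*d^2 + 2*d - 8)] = 9*(2*d + 1)/(2*(d^2 + d - 4)^2)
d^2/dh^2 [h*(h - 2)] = 2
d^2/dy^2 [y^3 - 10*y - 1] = 6*y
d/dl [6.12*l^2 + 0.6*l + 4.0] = 12.24*l + 0.6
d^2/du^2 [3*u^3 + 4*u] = 18*u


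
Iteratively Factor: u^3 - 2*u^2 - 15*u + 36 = (u - 3)*(u^2 + u - 12) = (u - 3)*(u + 4)*(u - 3)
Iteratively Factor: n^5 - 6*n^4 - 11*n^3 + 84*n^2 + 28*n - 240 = (n - 2)*(n^4 - 4*n^3 - 19*n^2 + 46*n + 120) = (n - 4)*(n - 2)*(n^3 - 19*n - 30) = (n - 5)*(n - 4)*(n - 2)*(n^2 + 5*n + 6) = (n - 5)*(n - 4)*(n - 2)*(n + 2)*(n + 3)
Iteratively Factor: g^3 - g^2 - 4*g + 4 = (g - 2)*(g^2 + g - 2) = (g - 2)*(g + 2)*(g - 1)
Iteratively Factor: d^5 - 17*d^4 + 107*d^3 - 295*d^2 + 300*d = (d - 4)*(d^4 - 13*d^3 + 55*d^2 - 75*d) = (d - 5)*(d - 4)*(d^3 - 8*d^2 + 15*d) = (d - 5)*(d - 4)*(d - 3)*(d^2 - 5*d) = (d - 5)^2*(d - 4)*(d - 3)*(d)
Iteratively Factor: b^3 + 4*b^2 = (b)*(b^2 + 4*b) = b*(b + 4)*(b)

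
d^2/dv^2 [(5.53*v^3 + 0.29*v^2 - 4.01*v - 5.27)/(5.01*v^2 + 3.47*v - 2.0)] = (2.27373675443232e-13*v^5 + 2.27373675443232e-13*v^4 + 32.6076260000001*v^3 - 1006.499562*v^2 - 658.065414*v - 285.860686)/(125.751501*v^6 + 261.292041*v^5 + 30.374127*v^4 - 166.834477*v^3 - 12.1254*v^2 + 41.64*v - 8.0)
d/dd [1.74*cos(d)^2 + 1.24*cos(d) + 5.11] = -(3.48*cos(d) + 1.24)*sin(d)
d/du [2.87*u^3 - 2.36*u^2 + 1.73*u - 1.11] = 8.61*u^2 - 4.72*u + 1.73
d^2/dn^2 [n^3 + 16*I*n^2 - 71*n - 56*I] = 6*n + 32*I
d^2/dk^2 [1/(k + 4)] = 2/(k + 4)^3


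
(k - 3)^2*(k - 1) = k^3 - 7*k^2 + 15*k - 9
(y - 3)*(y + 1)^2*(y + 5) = y^4 + 4*y^3 - 10*y^2 - 28*y - 15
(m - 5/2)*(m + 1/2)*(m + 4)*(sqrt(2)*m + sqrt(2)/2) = sqrt(2)*m^4 + 5*sqrt(2)*m^3/2 - 33*sqrt(2)*m^2/4 - 77*sqrt(2)*m/8 - 5*sqrt(2)/2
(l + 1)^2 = l^2 + 2*l + 1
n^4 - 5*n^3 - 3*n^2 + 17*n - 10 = (n - 5)*(n - 1)^2*(n + 2)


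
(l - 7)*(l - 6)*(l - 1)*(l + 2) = l^4 - 12*l^3 + 27*l^2 + 68*l - 84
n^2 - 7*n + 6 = (n - 6)*(n - 1)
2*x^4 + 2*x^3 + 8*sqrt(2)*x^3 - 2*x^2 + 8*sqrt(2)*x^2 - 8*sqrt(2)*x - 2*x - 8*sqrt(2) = (x - 1)*(x + 4*sqrt(2))*(sqrt(2)*x + sqrt(2))^2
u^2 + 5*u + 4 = (u + 1)*(u + 4)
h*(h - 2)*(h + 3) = h^3 + h^2 - 6*h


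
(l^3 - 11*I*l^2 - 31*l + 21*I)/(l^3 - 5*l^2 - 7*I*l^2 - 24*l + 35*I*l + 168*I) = (l^2 - 4*I*l - 3)/(l^2 - 5*l - 24)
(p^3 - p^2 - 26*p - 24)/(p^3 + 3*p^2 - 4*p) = (p^2 - 5*p - 6)/(p*(p - 1))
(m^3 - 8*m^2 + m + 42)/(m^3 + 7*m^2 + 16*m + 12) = (m^2 - 10*m + 21)/(m^2 + 5*m + 6)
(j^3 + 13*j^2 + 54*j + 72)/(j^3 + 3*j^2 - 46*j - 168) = (j + 3)/(j - 7)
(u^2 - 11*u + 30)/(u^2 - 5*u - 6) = (u - 5)/(u + 1)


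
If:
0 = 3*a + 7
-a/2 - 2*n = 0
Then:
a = -7/3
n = 7/12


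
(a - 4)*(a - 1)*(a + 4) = a^3 - a^2 - 16*a + 16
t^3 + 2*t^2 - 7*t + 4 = (t - 1)^2*(t + 4)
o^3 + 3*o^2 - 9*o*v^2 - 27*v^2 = (o + 3)*(o - 3*v)*(o + 3*v)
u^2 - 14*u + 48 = (u - 8)*(u - 6)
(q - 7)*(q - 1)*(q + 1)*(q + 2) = q^4 - 5*q^3 - 15*q^2 + 5*q + 14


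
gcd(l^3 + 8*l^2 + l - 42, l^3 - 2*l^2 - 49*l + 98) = l^2 + 5*l - 14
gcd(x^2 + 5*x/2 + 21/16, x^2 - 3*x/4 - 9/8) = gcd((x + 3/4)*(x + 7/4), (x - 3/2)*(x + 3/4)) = x + 3/4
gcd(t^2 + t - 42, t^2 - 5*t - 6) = t - 6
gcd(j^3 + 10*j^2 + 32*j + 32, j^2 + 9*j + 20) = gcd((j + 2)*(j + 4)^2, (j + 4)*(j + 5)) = j + 4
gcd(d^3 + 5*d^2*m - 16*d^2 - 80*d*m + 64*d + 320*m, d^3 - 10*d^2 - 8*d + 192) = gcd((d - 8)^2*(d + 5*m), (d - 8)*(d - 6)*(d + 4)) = d - 8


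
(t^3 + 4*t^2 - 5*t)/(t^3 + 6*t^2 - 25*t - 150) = t*(t - 1)/(t^2 + t - 30)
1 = 1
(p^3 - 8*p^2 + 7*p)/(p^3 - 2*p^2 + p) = (p - 7)/(p - 1)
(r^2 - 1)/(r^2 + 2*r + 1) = (r - 1)/(r + 1)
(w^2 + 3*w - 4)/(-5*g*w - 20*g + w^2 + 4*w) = (w - 1)/(-5*g + w)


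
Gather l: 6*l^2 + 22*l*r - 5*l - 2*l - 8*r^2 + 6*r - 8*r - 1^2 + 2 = 6*l^2 + l*(22*r - 7) - 8*r^2 - 2*r + 1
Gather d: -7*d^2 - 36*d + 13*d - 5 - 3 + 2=-7*d^2 - 23*d - 6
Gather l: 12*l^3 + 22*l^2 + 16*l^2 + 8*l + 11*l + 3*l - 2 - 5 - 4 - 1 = 12*l^3 + 38*l^2 + 22*l - 12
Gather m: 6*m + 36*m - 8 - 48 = 42*m - 56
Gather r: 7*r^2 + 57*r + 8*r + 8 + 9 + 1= 7*r^2 + 65*r + 18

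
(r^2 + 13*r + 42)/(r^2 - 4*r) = (r^2 + 13*r + 42)/(r*(r - 4))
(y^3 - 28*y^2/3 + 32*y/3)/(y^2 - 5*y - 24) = y*(3*y - 4)/(3*(y + 3))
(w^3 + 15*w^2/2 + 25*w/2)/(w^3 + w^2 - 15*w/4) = 2*(w + 5)/(2*w - 3)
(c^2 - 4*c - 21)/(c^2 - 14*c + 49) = (c + 3)/(c - 7)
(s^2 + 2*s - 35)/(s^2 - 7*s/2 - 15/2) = 2*(s + 7)/(2*s + 3)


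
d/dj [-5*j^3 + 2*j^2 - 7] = j*(4 - 15*j)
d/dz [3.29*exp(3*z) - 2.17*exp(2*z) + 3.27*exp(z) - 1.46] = (9.87*exp(2*z) - 4.34*exp(z) + 3.27)*exp(z)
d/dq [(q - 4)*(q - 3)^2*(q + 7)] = 4*q^3 - 9*q^2 - 74*q + 195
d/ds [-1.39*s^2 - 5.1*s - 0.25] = -2.78*s - 5.1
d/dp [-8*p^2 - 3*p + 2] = -16*p - 3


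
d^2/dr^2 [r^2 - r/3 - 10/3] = 2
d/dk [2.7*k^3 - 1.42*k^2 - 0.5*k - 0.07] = 8.1*k^2 - 2.84*k - 0.5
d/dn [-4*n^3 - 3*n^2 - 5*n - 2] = -12*n^2 - 6*n - 5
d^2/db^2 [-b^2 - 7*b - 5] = -2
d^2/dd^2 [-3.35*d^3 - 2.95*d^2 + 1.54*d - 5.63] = -20.1*d - 5.9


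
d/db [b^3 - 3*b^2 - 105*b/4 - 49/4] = 3*b^2 - 6*b - 105/4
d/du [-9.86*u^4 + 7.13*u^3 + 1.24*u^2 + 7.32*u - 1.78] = -39.44*u^3 + 21.39*u^2 + 2.48*u + 7.32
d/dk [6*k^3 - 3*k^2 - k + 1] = 18*k^2 - 6*k - 1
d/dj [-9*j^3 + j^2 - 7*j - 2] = -27*j^2 + 2*j - 7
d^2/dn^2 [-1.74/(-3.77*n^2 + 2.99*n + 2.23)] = (49.460892*n^2 - 39.227604*n - 1.74*(7.54*n - 2.99)*(15.08*n - 5.98) - 29.256708)/(-3.77*n^2 + 2.99*n + 2.23)^3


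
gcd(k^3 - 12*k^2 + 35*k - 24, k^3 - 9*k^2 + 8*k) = k^2 - 9*k + 8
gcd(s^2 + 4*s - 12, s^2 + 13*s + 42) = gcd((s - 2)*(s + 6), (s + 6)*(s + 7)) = s + 6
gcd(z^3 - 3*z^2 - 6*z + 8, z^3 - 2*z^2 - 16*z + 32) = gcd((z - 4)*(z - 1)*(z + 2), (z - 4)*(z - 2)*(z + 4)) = z - 4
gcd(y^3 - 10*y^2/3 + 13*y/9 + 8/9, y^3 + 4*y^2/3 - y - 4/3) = y - 1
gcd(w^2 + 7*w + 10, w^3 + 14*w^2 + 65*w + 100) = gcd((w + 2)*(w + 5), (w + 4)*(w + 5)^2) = w + 5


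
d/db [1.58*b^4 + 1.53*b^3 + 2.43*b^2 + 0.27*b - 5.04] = 6.32*b^3 + 4.59*b^2 + 4.86*b + 0.27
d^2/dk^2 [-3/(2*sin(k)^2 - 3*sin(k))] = 3*(16*sin(k) - 18 - 15/sin(k) + 36/sin(k)^2 - 18/sin(k)^3)/(2*sin(k) - 3)^3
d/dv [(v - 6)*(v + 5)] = 2*v - 1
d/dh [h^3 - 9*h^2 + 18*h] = 3*h^2 - 18*h + 18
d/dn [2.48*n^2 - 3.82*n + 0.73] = 4.96*n - 3.82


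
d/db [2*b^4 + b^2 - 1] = 8*b^3 + 2*b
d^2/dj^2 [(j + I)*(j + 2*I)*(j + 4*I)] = 6*j + 14*I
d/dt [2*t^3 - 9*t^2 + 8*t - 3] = 6*t^2 - 18*t + 8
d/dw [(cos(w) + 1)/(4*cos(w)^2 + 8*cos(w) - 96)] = (cos(w)^2 + 2*cos(w) + 26)*sin(w)/(4*(cos(w)^2 + 2*cos(w) - 24)^2)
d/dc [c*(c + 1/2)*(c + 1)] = 3*c^2 + 3*c + 1/2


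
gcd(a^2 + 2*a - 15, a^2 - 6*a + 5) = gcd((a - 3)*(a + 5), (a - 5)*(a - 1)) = 1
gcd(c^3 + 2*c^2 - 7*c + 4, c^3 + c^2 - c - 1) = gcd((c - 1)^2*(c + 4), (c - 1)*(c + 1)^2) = c - 1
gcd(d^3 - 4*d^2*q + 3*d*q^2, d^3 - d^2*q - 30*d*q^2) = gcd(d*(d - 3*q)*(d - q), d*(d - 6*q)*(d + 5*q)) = d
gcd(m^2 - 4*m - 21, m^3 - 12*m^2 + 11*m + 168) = m^2 - 4*m - 21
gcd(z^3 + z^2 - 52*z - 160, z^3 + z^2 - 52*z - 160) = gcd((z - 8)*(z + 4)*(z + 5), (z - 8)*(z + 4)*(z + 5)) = z^3 + z^2 - 52*z - 160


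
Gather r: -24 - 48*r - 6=-48*r - 30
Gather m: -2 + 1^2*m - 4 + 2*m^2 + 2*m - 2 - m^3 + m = -m^3 + 2*m^2 + 4*m - 8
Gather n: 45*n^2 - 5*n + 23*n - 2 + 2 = 45*n^2 + 18*n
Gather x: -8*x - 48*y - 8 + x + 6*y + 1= -7*x - 42*y - 7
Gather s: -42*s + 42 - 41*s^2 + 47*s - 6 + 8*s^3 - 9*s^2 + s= 8*s^3 - 50*s^2 + 6*s + 36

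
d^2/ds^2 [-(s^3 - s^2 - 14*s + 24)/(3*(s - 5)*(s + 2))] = 4*(-s^3 - 66*s^2 + 168*s - 388)/(3*(s^6 - 9*s^5 - 3*s^4 + 153*s^3 + 30*s^2 - 900*s - 1000))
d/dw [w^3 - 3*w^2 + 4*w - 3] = 3*w^2 - 6*w + 4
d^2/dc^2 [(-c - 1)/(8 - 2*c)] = 5/(c - 4)^3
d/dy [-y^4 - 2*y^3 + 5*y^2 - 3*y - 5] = -4*y^3 - 6*y^2 + 10*y - 3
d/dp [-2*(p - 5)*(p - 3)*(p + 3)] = -6*p^2 + 20*p + 18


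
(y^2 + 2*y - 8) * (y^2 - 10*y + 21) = y^4 - 8*y^3 - 7*y^2 + 122*y - 168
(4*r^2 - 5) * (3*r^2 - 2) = 12*r^4 - 23*r^2 + 10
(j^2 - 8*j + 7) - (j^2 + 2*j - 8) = 15 - 10*j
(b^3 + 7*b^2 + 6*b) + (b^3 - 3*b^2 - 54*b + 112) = 2*b^3 + 4*b^2 - 48*b + 112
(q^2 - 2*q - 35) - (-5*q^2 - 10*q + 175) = 6*q^2 + 8*q - 210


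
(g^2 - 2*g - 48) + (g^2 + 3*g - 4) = 2*g^2 + g - 52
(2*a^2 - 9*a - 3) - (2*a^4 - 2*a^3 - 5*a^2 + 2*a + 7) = -2*a^4 + 2*a^3 + 7*a^2 - 11*a - 10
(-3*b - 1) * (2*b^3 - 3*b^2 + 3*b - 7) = -6*b^4 + 7*b^3 - 6*b^2 + 18*b + 7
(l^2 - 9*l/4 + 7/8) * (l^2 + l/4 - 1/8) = l^4 - 2*l^3 + 3*l^2/16 + l/2 - 7/64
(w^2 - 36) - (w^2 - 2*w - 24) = 2*w - 12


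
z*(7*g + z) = 7*g*z + z^2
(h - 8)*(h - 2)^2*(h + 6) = h^4 - 6*h^3 - 36*h^2 + 184*h - 192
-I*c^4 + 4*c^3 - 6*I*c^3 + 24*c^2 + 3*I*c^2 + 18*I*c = c*(c + 6)*(c + 3*I)*(-I*c + 1)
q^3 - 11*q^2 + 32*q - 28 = (q - 7)*(q - 2)^2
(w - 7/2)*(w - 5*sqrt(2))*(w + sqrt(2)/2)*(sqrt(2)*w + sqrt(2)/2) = sqrt(2)*w^4 - 9*w^3 - 3*sqrt(2)*w^3 - 27*sqrt(2)*w^2/4 + 27*w^2 + 63*w/4 + 15*sqrt(2)*w + 35*sqrt(2)/4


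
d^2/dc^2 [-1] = 0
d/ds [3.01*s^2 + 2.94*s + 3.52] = 6.02*s + 2.94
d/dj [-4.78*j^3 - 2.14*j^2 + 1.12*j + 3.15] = -14.34*j^2 - 4.28*j + 1.12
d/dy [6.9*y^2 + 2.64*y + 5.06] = 13.8*y + 2.64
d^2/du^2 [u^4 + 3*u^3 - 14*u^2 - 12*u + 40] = 12*u^2 + 18*u - 28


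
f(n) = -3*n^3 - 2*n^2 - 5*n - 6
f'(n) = -9*n^2 - 4*n - 5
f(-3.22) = 89.52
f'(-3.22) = -85.44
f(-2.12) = 24.20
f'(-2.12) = -36.97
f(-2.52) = 41.91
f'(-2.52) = -52.07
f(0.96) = -15.30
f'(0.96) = -17.13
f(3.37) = -160.38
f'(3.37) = -120.69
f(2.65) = -89.12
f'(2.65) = -78.80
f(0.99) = -15.82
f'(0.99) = -17.78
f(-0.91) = -0.85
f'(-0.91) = -8.81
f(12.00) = -5538.00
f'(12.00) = -1349.00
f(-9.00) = 2064.00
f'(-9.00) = -698.00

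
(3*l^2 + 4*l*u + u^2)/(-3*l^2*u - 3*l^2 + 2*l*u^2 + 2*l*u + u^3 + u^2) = (l + u)/(-l*u - l + u^2 + u)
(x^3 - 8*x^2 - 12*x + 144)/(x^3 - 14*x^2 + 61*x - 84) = (x^3 - 8*x^2 - 12*x + 144)/(x^3 - 14*x^2 + 61*x - 84)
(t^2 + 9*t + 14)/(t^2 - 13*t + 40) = (t^2 + 9*t + 14)/(t^2 - 13*t + 40)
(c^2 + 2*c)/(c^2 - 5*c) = (c + 2)/(c - 5)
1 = 1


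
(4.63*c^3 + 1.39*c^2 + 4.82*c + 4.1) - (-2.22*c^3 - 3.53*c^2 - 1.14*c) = 6.85*c^3 + 4.92*c^2 + 5.96*c + 4.1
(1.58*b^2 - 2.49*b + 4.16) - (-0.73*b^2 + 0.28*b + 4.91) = 2.31*b^2 - 2.77*b - 0.75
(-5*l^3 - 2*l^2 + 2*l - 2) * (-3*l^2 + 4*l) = 15*l^5 - 14*l^4 - 14*l^3 + 14*l^2 - 8*l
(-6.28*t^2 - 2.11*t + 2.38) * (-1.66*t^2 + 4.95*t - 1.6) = 10.4248*t^4 - 27.5834*t^3 - 4.3473*t^2 + 15.157*t - 3.808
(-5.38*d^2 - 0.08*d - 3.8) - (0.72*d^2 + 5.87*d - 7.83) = -6.1*d^2 - 5.95*d + 4.03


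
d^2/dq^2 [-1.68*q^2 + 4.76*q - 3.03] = -3.36000000000000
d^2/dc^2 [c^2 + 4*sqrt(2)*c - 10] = 2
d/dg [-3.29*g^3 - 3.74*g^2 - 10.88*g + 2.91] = -9.87*g^2 - 7.48*g - 10.88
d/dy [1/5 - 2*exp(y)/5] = -2*exp(y)/5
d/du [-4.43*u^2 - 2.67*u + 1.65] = -8.86*u - 2.67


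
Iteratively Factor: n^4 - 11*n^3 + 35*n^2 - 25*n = (n)*(n^3 - 11*n^2 + 35*n - 25) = n*(n - 1)*(n^2 - 10*n + 25) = n*(n - 5)*(n - 1)*(n - 5)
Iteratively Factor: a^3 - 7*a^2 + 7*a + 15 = (a - 5)*(a^2 - 2*a - 3) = (a - 5)*(a - 3)*(a + 1)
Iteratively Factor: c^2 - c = (c)*(c - 1)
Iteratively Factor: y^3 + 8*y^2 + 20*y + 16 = (y + 2)*(y^2 + 6*y + 8) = (y + 2)*(y + 4)*(y + 2)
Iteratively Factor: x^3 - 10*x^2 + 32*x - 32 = (x - 4)*(x^2 - 6*x + 8) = (x - 4)^2*(x - 2)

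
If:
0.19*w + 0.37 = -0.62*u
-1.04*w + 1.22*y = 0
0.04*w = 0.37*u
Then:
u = -0.16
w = -1.44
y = -1.23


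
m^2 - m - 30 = (m - 6)*(m + 5)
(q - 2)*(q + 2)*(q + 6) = q^3 + 6*q^2 - 4*q - 24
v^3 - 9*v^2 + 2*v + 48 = (v - 8)*(v - 3)*(v + 2)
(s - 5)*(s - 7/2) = s^2 - 17*s/2 + 35/2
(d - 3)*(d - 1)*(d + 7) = d^3 + 3*d^2 - 25*d + 21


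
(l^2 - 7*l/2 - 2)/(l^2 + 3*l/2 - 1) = (2*l^2 - 7*l - 4)/(2*l^2 + 3*l - 2)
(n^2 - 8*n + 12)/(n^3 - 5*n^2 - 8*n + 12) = (n - 2)/(n^2 + n - 2)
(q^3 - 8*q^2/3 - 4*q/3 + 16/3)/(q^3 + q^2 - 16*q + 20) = (q + 4/3)/(q + 5)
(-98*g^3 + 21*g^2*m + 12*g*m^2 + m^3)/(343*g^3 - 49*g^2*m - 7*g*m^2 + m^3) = (-14*g^2 + 5*g*m + m^2)/(49*g^2 - 14*g*m + m^2)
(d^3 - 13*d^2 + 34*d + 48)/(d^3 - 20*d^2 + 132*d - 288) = (d + 1)/(d - 6)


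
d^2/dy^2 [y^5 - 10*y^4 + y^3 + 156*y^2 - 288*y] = 20*y^3 - 120*y^2 + 6*y + 312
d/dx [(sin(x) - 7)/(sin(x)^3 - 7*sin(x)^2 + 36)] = (-2*sin(x)^3 + 28*sin(x)^2 - 98*sin(x) + 36)*cos(x)/(sin(x)^3 - 7*sin(x)^2 + 36)^2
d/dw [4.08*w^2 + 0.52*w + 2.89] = 8.16*w + 0.52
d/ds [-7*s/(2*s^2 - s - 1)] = 7*(2*s^2 + 1)/(4*s^4 - 4*s^3 - 3*s^2 + 2*s + 1)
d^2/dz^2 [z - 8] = 0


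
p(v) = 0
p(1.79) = 0.00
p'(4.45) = 0.00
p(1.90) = 0.00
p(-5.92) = 0.00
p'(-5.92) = 0.00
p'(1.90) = 0.00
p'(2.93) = 0.00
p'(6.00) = 0.00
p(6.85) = 0.00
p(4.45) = 0.00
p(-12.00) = 0.00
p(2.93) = 0.00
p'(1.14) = 0.00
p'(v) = 0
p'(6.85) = 0.00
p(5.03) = 0.00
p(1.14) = 0.00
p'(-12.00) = 0.00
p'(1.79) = 0.00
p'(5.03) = 0.00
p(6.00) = 0.00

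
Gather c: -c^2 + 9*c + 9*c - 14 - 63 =-c^2 + 18*c - 77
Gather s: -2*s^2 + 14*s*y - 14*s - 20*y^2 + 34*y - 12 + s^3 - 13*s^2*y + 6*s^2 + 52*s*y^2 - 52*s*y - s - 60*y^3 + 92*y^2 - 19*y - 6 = s^3 + s^2*(4 - 13*y) + s*(52*y^2 - 38*y - 15) - 60*y^3 + 72*y^2 + 15*y - 18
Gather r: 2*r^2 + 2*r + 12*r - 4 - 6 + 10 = 2*r^2 + 14*r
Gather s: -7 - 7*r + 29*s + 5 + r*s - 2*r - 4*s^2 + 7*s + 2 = -9*r - 4*s^2 + s*(r + 36)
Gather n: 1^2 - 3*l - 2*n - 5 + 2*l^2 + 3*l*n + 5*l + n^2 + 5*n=2*l^2 + 2*l + n^2 + n*(3*l + 3) - 4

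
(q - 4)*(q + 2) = q^2 - 2*q - 8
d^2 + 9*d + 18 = (d + 3)*(d + 6)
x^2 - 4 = (x - 2)*(x + 2)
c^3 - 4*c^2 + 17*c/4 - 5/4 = (c - 5/2)*(c - 1)*(c - 1/2)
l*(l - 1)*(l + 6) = l^3 + 5*l^2 - 6*l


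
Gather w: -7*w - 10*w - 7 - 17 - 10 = -17*w - 34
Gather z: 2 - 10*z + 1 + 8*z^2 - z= 8*z^2 - 11*z + 3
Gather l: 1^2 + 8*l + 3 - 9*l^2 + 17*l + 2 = -9*l^2 + 25*l + 6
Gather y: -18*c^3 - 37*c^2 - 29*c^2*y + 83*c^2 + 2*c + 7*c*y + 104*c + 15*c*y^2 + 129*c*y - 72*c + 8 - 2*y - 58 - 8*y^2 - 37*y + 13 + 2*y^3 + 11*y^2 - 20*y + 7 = -18*c^3 + 46*c^2 + 34*c + 2*y^3 + y^2*(15*c + 3) + y*(-29*c^2 + 136*c - 59) - 30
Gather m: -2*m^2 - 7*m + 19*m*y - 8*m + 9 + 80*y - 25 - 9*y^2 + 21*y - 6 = -2*m^2 + m*(19*y - 15) - 9*y^2 + 101*y - 22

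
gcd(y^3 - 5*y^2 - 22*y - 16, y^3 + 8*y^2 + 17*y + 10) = y^2 + 3*y + 2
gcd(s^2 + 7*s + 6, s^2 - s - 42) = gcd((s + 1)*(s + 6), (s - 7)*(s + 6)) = s + 6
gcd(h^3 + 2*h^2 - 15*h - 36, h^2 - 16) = h - 4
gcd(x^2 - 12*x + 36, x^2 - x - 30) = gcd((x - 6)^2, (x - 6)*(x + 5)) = x - 6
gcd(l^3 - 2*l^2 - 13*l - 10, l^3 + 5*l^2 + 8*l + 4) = l^2 + 3*l + 2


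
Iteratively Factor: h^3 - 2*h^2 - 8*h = (h + 2)*(h^2 - 4*h) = (h - 4)*(h + 2)*(h)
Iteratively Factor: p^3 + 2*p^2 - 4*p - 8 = (p + 2)*(p^2 - 4) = (p + 2)^2*(p - 2)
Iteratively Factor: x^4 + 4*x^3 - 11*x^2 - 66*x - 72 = (x + 3)*(x^3 + x^2 - 14*x - 24) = (x + 3)^2*(x^2 - 2*x - 8) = (x - 4)*(x + 3)^2*(x + 2)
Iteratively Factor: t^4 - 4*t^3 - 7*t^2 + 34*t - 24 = (t - 4)*(t^3 - 7*t + 6) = (t - 4)*(t + 3)*(t^2 - 3*t + 2) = (t - 4)*(t - 1)*(t + 3)*(t - 2)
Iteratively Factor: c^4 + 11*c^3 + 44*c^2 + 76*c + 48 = (c + 4)*(c^3 + 7*c^2 + 16*c + 12) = (c + 2)*(c + 4)*(c^2 + 5*c + 6) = (c + 2)*(c + 3)*(c + 4)*(c + 2)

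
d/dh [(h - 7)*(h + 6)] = 2*h - 1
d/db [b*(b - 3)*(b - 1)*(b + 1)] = 4*b^3 - 9*b^2 - 2*b + 3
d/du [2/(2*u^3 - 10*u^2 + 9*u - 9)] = 2*(-6*u^2 + 20*u - 9)/(2*u^3 - 10*u^2 + 9*u - 9)^2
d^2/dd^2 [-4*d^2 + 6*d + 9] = -8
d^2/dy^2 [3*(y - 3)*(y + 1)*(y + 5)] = 18*y + 18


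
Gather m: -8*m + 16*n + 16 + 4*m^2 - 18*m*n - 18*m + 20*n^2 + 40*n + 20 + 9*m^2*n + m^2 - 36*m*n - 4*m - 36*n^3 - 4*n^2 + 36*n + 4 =m^2*(9*n + 5) + m*(-54*n - 30) - 36*n^3 + 16*n^2 + 92*n + 40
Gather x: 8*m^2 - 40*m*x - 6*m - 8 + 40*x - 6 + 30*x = 8*m^2 - 6*m + x*(70 - 40*m) - 14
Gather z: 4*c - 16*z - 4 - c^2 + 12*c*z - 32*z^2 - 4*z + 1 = -c^2 + 4*c - 32*z^2 + z*(12*c - 20) - 3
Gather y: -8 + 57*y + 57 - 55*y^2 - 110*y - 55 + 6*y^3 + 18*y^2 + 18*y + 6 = 6*y^3 - 37*y^2 - 35*y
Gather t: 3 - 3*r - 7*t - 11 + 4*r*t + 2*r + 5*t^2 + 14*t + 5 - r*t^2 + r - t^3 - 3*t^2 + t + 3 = -t^3 + t^2*(2 - r) + t*(4*r + 8)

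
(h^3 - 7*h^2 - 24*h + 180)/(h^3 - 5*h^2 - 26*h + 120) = (h - 6)/(h - 4)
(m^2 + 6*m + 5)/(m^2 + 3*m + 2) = (m + 5)/(m + 2)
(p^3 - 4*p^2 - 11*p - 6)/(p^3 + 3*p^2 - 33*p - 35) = (p^2 - 5*p - 6)/(p^2 + 2*p - 35)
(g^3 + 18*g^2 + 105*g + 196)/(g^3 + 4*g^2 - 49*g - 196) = (g + 7)/(g - 7)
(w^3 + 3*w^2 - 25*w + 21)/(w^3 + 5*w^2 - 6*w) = (w^2 + 4*w - 21)/(w*(w + 6))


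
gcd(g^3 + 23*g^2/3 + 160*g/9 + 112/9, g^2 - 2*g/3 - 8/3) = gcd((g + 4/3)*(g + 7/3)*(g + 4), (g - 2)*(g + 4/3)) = g + 4/3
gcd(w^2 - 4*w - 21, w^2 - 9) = w + 3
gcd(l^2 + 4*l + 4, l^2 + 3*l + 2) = l + 2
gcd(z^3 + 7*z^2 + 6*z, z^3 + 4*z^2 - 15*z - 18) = z^2 + 7*z + 6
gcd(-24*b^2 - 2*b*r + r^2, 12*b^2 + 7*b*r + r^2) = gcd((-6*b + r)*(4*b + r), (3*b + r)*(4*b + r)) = 4*b + r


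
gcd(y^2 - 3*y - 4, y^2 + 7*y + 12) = 1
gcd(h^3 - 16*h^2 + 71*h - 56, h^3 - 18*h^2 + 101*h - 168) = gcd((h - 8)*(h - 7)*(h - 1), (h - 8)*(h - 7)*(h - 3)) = h^2 - 15*h + 56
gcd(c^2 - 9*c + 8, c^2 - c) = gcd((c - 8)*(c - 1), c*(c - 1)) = c - 1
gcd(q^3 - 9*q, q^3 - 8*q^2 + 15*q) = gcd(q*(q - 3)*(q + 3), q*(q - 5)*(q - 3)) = q^2 - 3*q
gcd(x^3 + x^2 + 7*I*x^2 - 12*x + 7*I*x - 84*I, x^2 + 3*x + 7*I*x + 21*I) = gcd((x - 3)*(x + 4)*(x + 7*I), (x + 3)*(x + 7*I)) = x + 7*I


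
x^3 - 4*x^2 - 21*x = x*(x - 7)*(x + 3)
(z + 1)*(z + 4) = z^2 + 5*z + 4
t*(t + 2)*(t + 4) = t^3 + 6*t^2 + 8*t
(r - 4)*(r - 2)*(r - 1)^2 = r^4 - 8*r^3 + 21*r^2 - 22*r + 8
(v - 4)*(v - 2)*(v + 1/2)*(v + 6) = v^4 + v^3/2 - 28*v^2 + 34*v + 24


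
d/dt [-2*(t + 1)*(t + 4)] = -4*t - 10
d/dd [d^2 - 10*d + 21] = 2*d - 10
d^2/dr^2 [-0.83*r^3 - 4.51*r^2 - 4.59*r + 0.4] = -4.98*r - 9.02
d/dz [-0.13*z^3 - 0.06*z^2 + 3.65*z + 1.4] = -0.39*z^2 - 0.12*z + 3.65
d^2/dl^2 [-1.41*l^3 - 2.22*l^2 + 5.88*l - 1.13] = -8.46*l - 4.44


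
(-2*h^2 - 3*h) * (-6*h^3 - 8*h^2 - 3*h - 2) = 12*h^5 + 34*h^4 + 30*h^3 + 13*h^2 + 6*h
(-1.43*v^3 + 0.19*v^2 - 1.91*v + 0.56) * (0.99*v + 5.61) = -1.4157*v^4 - 7.8342*v^3 - 0.825*v^2 - 10.1607*v + 3.1416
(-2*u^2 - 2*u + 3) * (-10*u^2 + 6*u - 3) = 20*u^4 + 8*u^3 - 36*u^2 + 24*u - 9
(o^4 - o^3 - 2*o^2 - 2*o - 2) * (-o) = -o^5 + o^4 + 2*o^3 + 2*o^2 + 2*o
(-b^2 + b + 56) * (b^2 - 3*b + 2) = -b^4 + 4*b^3 + 51*b^2 - 166*b + 112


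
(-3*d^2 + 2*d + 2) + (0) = -3*d^2 + 2*d + 2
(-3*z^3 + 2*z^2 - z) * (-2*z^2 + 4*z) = 6*z^5 - 16*z^4 + 10*z^3 - 4*z^2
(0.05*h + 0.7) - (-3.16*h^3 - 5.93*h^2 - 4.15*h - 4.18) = 3.16*h^3 + 5.93*h^2 + 4.2*h + 4.88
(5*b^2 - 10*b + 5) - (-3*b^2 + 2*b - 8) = 8*b^2 - 12*b + 13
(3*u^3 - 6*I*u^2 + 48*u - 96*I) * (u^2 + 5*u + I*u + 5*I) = 3*u^5 + 15*u^4 - 3*I*u^4 + 54*u^3 - 15*I*u^3 + 270*u^2 - 48*I*u^2 + 96*u - 240*I*u + 480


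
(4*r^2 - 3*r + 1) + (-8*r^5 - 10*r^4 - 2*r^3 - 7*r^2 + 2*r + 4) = -8*r^5 - 10*r^4 - 2*r^3 - 3*r^2 - r + 5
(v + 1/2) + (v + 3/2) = 2*v + 2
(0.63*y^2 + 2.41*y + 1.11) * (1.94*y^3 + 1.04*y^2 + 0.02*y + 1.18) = 1.2222*y^5 + 5.3306*y^4 + 4.6724*y^3 + 1.946*y^2 + 2.866*y + 1.3098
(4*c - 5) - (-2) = 4*c - 3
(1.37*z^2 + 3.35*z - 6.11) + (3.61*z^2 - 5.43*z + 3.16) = 4.98*z^2 - 2.08*z - 2.95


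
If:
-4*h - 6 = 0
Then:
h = -3/2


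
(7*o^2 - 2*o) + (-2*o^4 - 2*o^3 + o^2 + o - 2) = -2*o^4 - 2*o^3 + 8*o^2 - o - 2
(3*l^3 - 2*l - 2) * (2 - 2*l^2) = -6*l^5 + 10*l^3 + 4*l^2 - 4*l - 4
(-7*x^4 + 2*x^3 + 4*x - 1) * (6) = -42*x^4 + 12*x^3 + 24*x - 6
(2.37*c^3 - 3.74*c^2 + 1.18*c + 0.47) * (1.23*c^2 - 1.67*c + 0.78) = 2.9151*c^5 - 8.5581*c^4 + 9.5458*c^3 - 4.3097*c^2 + 0.1355*c + 0.3666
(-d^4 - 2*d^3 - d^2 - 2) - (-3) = -d^4 - 2*d^3 - d^2 + 1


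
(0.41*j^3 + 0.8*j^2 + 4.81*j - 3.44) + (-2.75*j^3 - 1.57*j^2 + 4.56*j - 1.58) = -2.34*j^3 - 0.77*j^2 + 9.37*j - 5.02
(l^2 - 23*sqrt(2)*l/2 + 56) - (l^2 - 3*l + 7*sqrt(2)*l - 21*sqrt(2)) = -37*sqrt(2)*l/2 + 3*l + 21*sqrt(2) + 56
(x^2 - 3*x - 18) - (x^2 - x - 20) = 2 - 2*x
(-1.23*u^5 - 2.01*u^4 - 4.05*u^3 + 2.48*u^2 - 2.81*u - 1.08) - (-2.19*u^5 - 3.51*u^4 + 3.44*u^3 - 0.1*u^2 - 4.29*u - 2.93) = 0.96*u^5 + 1.5*u^4 - 7.49*u^3 + 2.58*u^2 + 1.48*u + 1.85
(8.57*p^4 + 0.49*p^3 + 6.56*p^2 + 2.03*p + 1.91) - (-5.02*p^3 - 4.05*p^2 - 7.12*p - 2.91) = 8.57*p^4 + 5.51*p^3 + 10.61*p^2 + 9.15*p + 4.82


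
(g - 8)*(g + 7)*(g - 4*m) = g^3 - 4*g^2*m - g^2 + 4*g*m - 56*g + 224*m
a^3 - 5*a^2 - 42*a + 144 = (a - 8)*(a - 3)*(a + 6)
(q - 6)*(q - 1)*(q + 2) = q^3 - 5*q^2 - 8*q + 12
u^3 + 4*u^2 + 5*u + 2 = (u + 1)^2*(u + 2)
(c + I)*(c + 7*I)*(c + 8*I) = c^3 + 16*I*c^2 - 71*c - 56*I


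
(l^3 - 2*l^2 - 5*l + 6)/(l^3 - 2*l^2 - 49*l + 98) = (l^3 - 2*l^2 - 5*l + 6)/(l^3 - 2*l^2 - 49*l + 98)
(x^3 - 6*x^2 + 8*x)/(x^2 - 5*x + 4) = x*(x - 2)/(x - 1)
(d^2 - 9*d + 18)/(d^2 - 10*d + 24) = (d - 3)/(d - 4)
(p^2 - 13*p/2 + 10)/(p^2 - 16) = (p - 5/2)/(p + 4)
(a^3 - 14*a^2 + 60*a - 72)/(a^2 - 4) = (a^2 - 12*a + 36)/(a + 2)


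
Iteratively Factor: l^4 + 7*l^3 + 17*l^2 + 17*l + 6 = (l + 1)*(l^3 + 6*l^2 + 11*l + 6) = (l + 1)*(l + 3)*(l^2 + 3*l + 2) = (l + 1)^2*(l + 3)*(l + 2)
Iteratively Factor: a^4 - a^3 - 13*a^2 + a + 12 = (a - 4)*(a^3 + 3*a^2 - a - 3) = (a - 4)*(a + 3)*(a^2 - 1) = (a - 4)*(a - 1)*(a + 3)*(a + 1)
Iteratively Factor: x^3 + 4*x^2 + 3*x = (x)*(x^2 + 4*x + 3) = x*(x + 3)*(x + 1)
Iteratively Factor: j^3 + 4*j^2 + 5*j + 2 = (j + 2)*(j^2 + 2*j + 1) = (j + 1)*(j + 2)*(j + 1)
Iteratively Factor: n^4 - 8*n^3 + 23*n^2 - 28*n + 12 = (n - 2)*(n^3 - 6*n^2 + 11*n - 6) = (n - 2)*(n - 1)*(n^2 - 5*n + 6) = (n - 2)^2*(n - 1)*(n - 3)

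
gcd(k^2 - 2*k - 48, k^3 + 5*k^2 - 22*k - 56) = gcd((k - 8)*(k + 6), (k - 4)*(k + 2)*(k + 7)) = 1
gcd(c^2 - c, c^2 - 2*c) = c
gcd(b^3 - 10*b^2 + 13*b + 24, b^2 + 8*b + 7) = b + 1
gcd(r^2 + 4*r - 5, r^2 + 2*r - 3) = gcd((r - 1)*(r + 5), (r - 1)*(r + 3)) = r - 1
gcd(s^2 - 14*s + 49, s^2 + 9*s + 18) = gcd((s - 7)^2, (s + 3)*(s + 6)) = 1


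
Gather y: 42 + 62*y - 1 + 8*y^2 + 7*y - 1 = 8*y^2 + 69*y + 40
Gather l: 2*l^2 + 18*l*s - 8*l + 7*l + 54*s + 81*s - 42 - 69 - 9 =2*l^2 + l*(18*s - 1) + 135*s - 120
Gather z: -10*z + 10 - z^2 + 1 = -z^2 - 10*z + 11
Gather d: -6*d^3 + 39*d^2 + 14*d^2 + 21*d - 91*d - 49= -6*d^3 + 53*d^2 - 70*d - 49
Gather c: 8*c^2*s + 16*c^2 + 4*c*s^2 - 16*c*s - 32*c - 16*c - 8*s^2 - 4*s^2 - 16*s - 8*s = c^2*(8*s + 16) + c*(4*s^2 - 16*s - 48) - 12*s^2 - 24*s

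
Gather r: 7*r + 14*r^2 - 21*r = 14*r^2 - 14*r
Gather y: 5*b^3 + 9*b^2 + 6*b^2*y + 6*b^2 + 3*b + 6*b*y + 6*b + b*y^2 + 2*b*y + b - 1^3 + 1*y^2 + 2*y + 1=5*b^3 + 15*b^2 + 10*b + y^2*(b + 1) + y*(6*b^2 + 8*b + 2)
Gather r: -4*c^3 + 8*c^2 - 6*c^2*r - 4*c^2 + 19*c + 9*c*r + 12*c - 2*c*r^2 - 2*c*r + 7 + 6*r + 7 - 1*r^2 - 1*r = -4*c^3 + 4*c^2 + 31*c + r^2*(-2*c - 1) + r*(-6*c^2 + 7*c + 5) + 14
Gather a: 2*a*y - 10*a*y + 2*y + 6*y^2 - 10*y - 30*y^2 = -8*a*y - 24*y^2 - 8*y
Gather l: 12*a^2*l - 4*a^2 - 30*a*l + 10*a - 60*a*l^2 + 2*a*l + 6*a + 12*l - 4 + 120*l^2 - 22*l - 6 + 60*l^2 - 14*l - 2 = -4*a^2 + 16*a + l^2*(180 - 60*a) + l*(12*a^2 - 28*a - 24) - 12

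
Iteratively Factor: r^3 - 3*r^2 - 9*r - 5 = (r + 1)*(r^2 - 4*r - 5) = (r + 1)^2*(r - 5)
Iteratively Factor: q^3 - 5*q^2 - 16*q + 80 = (q - 4)*(q^2 - q - 20) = (q - 4)*(q + 4)*(q - 5)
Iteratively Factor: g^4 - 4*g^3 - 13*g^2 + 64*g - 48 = (g - 1)*(g^3 - 3*g^2 - 16*g + 48) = (g - 1)*(g + 4)*(g^2 - 7*g + 12) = (g - 3)*(g - 1)*(g + 4)*(g - 4)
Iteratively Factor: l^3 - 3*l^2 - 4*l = (l + 1)*(l^2 - 4*l) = l*(l + 1)*(l - 4)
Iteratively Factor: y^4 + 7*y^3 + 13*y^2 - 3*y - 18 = (y + 2)*(y^3 + 5*y^2 + 3*y - 9) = (y + 2)*(y + 3)*(y^2 + 2*y - 3) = (y + 2)*(y + 3)^2*(y - 1)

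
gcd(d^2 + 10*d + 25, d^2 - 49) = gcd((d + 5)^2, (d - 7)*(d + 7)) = 1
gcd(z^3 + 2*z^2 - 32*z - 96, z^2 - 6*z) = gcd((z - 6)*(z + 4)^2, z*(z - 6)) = z - 6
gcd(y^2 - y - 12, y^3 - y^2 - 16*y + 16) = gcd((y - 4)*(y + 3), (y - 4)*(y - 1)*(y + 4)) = y - 4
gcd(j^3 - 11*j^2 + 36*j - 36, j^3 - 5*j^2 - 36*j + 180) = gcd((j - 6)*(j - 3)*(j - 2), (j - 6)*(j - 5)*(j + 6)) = j - 6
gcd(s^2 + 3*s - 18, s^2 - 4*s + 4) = 1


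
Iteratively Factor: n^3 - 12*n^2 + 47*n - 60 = (n - 3)*(n^2 - 9*n + 20) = (n - 5)*(n - 3)*(n - 4)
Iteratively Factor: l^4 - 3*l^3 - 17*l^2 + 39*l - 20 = (l - 5)*(l^3 + 2*l^2 - 7*l + 4) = (l - 5)*(l + 4)*(l^2 - 2*l + 1) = (l - 5)*(l - 1)*(l + 4)*(l - 1)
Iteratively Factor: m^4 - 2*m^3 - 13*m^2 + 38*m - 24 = (m - 2)*(m^3 - 13*m + 12) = (m - 3)*(m - 2)*(m^2 + 3*m - 4) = (m - 3)*(m - 2)*(m + 4)*(m - 1)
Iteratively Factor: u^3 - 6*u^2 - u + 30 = (u + 2)*(u^2 - 8*u + 15) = (u - 3)*(u + 2)*(u - 5)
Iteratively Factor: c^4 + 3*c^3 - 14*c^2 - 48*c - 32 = (c - 4)*(c^3 + 7*c^2 + 14*c + 8) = (c - 4)*(c + 4)*(c^2 + 3*c + 2) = (c - 4)*(c + 2)*(c + 4)*(c + 1)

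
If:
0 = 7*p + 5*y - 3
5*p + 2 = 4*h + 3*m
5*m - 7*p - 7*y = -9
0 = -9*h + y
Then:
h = 271/1643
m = -996/1643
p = -1038/1643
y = 2439/1643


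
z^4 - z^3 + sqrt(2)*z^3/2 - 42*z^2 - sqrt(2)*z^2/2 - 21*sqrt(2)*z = z*(z - 7)*(z + 6)*(z + sqrt(2)/2)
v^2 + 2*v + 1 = (v + 1)^2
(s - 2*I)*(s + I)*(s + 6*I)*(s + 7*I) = s^4 + 12*I*s^3 - 27*s^2 + 68*I*s - 84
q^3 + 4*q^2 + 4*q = q*(q + 2)^2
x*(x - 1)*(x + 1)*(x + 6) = x^4 + 6*x^3 - x^2 - 6*x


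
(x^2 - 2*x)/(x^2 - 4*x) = (x - 2)/(x - 4)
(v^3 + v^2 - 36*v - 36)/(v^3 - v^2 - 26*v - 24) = (v + 6)/(v + 4)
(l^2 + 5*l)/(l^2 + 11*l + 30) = l/(l + 6)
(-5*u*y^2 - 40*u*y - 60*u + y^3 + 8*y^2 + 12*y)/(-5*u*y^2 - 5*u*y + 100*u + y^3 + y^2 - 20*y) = (y^2 + 8*y + 12)/(y^2 + y - 20)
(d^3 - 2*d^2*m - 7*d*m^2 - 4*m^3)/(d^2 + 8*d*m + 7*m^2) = (d^2 - 3*d*m - 4*m^2)/(d + 7*m)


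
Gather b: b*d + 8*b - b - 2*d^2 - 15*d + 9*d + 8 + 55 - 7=b*(d + 7) - 2*d^2 - 6*d + 56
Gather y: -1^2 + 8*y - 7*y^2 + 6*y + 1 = -7*y^2 + 14*y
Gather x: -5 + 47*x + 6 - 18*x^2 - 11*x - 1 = -18*x^2 + 36*x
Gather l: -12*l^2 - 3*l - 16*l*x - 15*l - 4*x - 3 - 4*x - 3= -12*l^2 + l*(-16*x - 18) - 8*x - 6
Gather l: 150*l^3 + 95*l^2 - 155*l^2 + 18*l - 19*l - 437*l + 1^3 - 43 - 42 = 150*l^3 - 60*l^2 - 438*l - 84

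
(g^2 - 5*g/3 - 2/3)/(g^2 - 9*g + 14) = (g + 1/3)/(g - 7)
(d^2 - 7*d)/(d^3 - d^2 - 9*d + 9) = d*(d - 7)/(d^3 - d^2 - 9*d + 9)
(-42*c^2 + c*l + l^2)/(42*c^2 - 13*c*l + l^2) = (-7*c - l)/(7*c - l)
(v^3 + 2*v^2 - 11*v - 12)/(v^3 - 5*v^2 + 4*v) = (v^3 + 2*v^2 - 11*v - 12)/(v*(v^2 - 5*v + 4))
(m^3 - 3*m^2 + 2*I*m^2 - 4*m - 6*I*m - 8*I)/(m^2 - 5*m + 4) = (m^2 + m*(1 + 2*I) + 2*I)/(m - 1)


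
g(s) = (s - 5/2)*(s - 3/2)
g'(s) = 2*s - 4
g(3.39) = 1.68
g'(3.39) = 2.78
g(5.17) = 9.80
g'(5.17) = 6.34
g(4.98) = 8.63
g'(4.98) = 5.96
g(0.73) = 1.36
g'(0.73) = -2.54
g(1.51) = -0.01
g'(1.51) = -0.98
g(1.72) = -0.17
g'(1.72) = -0.56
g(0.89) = 0.98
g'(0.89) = -2.22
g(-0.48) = 5.90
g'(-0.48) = -4.96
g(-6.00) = 63.75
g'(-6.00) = -16.00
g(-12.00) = 195.75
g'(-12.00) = -28.00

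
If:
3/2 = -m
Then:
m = -3/2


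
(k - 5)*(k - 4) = k^2 - 9*k + 20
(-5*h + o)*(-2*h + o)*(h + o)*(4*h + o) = 40*h^4 + 22*h^3*o - 21*h^2*o^2 - 2*h*o^3 + o^4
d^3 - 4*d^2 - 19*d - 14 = (d - 7)*(d + 1)*(d + 2)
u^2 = u^2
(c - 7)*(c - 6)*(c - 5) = c^3 - 18*c^2 + 107*c - 210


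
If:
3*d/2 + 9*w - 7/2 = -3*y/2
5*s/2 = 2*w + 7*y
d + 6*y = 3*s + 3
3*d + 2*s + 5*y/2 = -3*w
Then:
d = 379/221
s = -100/51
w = 3/13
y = -508/663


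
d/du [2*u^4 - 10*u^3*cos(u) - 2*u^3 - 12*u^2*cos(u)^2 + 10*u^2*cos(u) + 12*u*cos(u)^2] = 10*u^3*sin(u) + 8*u^3 - 10*u^2*sin(u) + 12*u^2*sin(2*u) - 30*u^2*cos(u) - 6*u^2 - 12*sqrt(2)*u*sin(2*u + pi/4) + 20*u*cos(u) - 12*u + 6*cos(2*u) + 6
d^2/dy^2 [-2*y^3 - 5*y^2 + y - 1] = -12*y - 10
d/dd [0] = 0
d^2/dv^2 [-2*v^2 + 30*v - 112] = -4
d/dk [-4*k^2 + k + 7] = 1 - 8*k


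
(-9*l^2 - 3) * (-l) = 9*l^3 + 3*l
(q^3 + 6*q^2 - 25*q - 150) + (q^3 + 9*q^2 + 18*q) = 2*q^3 + 15*q^2 - 7*q - 150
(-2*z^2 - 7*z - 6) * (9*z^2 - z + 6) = -18*z^4 - 61*z^3 - 59*z^2 - 36*z - 36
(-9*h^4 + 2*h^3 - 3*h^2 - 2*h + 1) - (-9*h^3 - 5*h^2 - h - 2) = -9*h^4 + 11*h^3 + 2*h^2 - h + 3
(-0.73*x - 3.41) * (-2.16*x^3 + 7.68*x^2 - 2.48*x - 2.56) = 1.5768*x^4 + 1.7592*x^3 - 24.3784*x^2 + 10.3256*x + 8.7296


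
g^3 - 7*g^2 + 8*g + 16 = (g - 4)^2*(g + 1)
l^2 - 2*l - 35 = (l - 7)*(l + 5)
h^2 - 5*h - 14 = (h - 7)*(h + 2)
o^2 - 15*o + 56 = (o - 8)*(o - 7)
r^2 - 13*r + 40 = (r - 8)*(r - 5)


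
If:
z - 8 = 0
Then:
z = 8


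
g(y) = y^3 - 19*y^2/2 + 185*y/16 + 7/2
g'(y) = 3*y^2 - 19*y + 185/16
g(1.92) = -2.24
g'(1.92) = -13.86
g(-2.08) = -70.65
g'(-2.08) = 64.06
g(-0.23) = 0.33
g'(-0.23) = 16.09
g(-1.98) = -64.40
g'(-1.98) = 60.94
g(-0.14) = 1.69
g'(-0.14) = 14.28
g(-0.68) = -9.07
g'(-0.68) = 25.87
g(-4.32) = -304.36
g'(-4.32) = 149.63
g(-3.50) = -196.22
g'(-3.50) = 114.81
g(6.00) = -53.12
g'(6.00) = 5.56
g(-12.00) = -3231.25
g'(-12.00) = 671.56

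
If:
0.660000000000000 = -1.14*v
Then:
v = -0.58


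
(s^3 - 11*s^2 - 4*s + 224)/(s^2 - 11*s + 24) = (s^2 - 3*s - 28)/(s - 3)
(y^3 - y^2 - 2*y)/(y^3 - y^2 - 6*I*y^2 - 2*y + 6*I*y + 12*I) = y/(y - 6*I)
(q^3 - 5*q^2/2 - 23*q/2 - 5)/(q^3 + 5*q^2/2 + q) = (q - 5)/q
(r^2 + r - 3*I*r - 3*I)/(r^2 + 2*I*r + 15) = (r + 1)/(r + 5*I)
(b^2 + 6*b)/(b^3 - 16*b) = (b + 6)/(b^2 - 16)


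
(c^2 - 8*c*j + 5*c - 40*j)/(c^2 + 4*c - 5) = (c - 8*j)/(c - 1)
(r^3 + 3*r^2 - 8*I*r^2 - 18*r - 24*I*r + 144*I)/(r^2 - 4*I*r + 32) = (r^2 + 3*r - 18)/(r + 4*I)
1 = 1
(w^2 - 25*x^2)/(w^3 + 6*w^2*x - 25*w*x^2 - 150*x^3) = 1/(w + 6*x)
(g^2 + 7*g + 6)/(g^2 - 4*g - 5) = (g + 6)/(g - 5)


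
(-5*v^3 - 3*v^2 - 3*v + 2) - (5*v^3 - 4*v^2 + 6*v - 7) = -10*v^3 + v^2 - 9*v + 9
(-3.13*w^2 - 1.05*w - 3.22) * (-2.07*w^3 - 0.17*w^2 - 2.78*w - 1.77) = 6.4791*w^5 + 2.7056*w^4 + 15.5453*w^3 + 9.0065*w^2 + 10.8101*w + 5.6994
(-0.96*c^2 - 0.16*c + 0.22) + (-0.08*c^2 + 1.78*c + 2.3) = -1.04*c^2 + 1.62*c + 2.52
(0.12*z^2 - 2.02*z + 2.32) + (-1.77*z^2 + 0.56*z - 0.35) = -1.65*z^2 - 1.46*z + 1.97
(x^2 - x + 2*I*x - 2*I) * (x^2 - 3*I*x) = x^4 - x^3 - I*x^3 + 6*x^2 + I*x^2 - 6*x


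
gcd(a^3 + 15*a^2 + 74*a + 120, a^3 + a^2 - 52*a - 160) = a^2 + 9*a + 20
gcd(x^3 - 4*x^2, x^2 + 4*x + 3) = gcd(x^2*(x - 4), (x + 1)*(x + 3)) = 1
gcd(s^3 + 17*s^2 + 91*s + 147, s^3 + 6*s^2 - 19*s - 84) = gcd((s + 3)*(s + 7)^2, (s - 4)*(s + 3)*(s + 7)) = s^2 + 10*s + 21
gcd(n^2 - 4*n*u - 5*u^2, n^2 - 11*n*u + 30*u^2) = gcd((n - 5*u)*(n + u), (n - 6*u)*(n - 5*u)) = -n + 5*u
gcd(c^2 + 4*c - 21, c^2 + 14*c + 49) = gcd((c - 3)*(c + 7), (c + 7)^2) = c + 7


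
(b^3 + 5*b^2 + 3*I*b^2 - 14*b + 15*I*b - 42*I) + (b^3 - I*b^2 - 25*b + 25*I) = 2*b^3 + 5*b^2 + 2*I*b^2 - 39*b + 15*I*b - 17*I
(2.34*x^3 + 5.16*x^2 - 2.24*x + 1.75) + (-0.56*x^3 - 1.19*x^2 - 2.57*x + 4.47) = 1.78*x^3 + 3.97*x^2 - 4.81*x + 6.22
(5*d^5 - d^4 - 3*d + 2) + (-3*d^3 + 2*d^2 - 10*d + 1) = 5*d^5 - d^4 - 3*d^3 + 2*d^2 - 13*d + 3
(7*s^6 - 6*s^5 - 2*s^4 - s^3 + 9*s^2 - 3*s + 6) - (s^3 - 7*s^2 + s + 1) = 7*s^6 - 6*s^5 - 2*s^4 - 2*s^3 + 16*s^2 - 4*s + 5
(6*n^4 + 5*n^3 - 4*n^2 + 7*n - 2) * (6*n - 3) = 36*n^5 + 12*n^4 - 39*n^3 + 54*n^2 - 33*n + 6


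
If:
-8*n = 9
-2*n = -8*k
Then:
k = -9/32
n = -9/8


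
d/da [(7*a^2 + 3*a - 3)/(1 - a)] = 7*a*(2 - a)/(a^2 - 2*a + 1)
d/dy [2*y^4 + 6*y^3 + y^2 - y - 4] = 8*y^3 + 18*y^2 + 2*y - 1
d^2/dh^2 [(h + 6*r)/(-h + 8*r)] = -28*r/(h - 8*r)^3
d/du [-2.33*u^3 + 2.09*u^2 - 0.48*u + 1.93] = -6.99*u^2 + 4.18*u - 0.48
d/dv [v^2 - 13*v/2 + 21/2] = 2*v - 13/2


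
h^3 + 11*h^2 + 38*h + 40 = (h + 2)*(h + 4)*(h + 5)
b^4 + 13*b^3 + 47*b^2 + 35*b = b*(b + 1)*(b + 5)*(b + 7)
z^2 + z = z*(z + 1)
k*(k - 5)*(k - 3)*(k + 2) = k^4 - 6*k^3 - k^2 + 30*k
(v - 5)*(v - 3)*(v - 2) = v^3 - 10*v^2 + 31*v - 30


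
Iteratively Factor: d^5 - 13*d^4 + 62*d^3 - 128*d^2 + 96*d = (d - 4)*(d^4 - 9*d^3 + 26*d^2 - 24*d) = (d - 4)*(d - 3)*(d^3 - 6*d^2 + 8*d) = d*(d - 4)*(d - 3)*(d^2 - 6*d + 8) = d*(d - 4)^2*(d - 3)*(d - 2)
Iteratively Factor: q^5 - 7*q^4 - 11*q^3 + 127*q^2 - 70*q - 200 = (q + 1)*(q^4 - 8*q^3 - 3*q^2 + 130*q - 200) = (q - 5)*(q + 1)*(q^3 - 3*q^2 - 18*q + 40) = (q - 5)*(q + 1)*(q + 4)*(q^2 - 7*q + 10) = (q - 5)*(q - 2)*(q + 1)*(q + 4)*(q - 5)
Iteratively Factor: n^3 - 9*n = (n)*(n^2 - 9) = n*(n - 3)*(n + 3)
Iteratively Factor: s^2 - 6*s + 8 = (s - 4)*(s - 2)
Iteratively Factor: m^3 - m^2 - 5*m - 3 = (m + 1)*(m^2 - 2*m - 3) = (m - 3)*(m + 1)*(m + 1)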